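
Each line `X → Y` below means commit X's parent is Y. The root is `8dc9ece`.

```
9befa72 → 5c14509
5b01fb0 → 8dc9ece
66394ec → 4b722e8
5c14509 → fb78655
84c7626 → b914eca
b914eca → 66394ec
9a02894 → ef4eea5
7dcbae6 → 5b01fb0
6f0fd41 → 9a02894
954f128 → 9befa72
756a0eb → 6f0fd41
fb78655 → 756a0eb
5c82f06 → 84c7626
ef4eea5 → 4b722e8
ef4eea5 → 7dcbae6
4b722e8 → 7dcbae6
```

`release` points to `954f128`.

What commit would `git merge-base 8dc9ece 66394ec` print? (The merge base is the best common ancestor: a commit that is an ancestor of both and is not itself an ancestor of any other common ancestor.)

8dc9ece

Ancestors of 8dc9ece: {8dc9ece}.
Ancestors of 66394ec: {4b722e8, 5b01fb0, 66394ec, 7dcbae6, 8dc9ece}.
Common ancestors: {8dc9ece}.
The only common ancestor is 8dc9ece, so it is the merge base.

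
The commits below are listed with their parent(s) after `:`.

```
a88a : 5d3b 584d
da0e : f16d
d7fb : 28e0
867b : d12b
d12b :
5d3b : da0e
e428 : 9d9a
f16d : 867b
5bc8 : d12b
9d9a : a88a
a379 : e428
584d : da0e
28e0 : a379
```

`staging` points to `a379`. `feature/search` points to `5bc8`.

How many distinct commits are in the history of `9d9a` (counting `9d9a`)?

8

Walking parent pointers from 9d9a: reachable set = {584d, 5d3b, 867b, 9d9a, a88a, d12b, da0e, f16d}.
That is 8 commits.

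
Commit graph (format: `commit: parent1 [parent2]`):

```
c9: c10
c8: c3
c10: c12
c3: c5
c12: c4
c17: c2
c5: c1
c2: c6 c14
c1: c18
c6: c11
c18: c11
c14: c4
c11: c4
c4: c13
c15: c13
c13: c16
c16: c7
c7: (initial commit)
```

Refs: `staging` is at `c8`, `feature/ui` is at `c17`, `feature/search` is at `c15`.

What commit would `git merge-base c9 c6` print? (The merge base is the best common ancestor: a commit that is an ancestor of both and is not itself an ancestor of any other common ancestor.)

Ancestors of c9: {c10, c12, c13, c16, c4, c7, c9}.
Ancestors of c6: {c11, c13, c16, c4, c6, c7}.
Common ancestors: {c13, c16, c4, c7}.
Among these, c4 is not an ancestor of any other common ancestor — it is the merge base.

c4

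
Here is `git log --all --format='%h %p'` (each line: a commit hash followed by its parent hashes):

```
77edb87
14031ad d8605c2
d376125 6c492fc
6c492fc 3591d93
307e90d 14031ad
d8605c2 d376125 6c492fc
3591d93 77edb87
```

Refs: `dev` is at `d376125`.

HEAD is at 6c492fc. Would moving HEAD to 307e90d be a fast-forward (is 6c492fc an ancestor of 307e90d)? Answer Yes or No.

A fast-forward from 6c492fc to 307e90d is possible iff 6c492fc is an ancestor of 307e90d.
Ancestors of 307e90d: {14031ad, 307e90d, 3591d93, 6c492fc, 77edb87, d376125, d8605c2}.
6c492fc is among them, so fast-forward is possible.

Yes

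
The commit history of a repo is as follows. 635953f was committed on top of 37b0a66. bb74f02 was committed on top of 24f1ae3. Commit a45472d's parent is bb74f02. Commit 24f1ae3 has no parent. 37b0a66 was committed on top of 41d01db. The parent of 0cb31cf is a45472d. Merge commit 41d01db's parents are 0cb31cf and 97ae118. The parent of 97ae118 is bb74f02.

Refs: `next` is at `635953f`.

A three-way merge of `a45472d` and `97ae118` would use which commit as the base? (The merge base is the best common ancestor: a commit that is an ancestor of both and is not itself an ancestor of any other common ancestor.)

bb74f02

Ancestors of a45472d: {24f1ae3, a45472d, bb74f02}.
Ancestors of 97ae118: {24f1ae3, 97ae118, bb74f02}.
Common ancestors: {24f1ae3, bb74f02}.
Among these, bb74f02 is not an ancestor of any other common ancestor — it is the merge base.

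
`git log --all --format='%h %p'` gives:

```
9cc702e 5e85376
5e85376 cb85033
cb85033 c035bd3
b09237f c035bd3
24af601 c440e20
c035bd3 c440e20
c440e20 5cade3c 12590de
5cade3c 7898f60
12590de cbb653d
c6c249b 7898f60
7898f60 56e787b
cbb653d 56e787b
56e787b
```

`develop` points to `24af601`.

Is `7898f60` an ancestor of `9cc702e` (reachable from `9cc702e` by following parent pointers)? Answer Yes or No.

Yes

Ancestors of 9cc702e (commits reachable by following parents): {12590de, 56e787b, 5cade3c, 5e85376, 7898f60, 9cc702e, c035bd3, c440e20, cb85033, cbb653d}.
7898f60 is in that set, so it is an ancestor of 9cc702e.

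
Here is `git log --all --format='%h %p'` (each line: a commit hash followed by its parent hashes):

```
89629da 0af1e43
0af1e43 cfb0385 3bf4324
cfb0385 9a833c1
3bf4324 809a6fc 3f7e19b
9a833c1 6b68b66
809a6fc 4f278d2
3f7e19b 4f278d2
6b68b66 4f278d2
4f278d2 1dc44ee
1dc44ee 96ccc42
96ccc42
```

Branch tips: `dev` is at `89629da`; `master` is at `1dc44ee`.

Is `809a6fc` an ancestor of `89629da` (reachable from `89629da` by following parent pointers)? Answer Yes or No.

Yes

Ancestors of 89629da (commits reachable by following parents): {0af1e43, 1dc44ee, 3bf4324, 3f7e19b, 4f278d2, 6b68b66, 809a6fc, 89629da, 96ccc42, 9a833c1, cfb0385}.
809a6fc is in that set, so it is an ancestor of 89629da.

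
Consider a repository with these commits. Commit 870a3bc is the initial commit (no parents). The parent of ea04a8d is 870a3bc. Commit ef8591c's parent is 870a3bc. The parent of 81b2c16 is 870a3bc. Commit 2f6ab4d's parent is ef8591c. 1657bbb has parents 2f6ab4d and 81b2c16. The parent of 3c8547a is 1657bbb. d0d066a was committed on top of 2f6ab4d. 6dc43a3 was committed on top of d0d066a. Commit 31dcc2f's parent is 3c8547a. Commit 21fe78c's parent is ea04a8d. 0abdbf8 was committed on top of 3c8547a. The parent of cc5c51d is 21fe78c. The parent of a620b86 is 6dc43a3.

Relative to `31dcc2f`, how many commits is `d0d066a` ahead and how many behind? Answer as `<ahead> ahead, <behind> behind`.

1 ahead, 4 behind

Reachable from d0d066a: {2f6ab4d, 870a3bc, d0d066a, ef8591c}.
Reachable from 31dcc2f: {1657bbb, 2f6ab4d, 31dcc2f, 3c8547a, 81b2c16, 870a3bc, ef8591c}.
Only in d0d066a's history (ahead): {d0d066a} — 1.
Only in 31dcc2f's history (behind): {1657bbb, 31dcc2f, 3c8547a, 81b2c16} — 4.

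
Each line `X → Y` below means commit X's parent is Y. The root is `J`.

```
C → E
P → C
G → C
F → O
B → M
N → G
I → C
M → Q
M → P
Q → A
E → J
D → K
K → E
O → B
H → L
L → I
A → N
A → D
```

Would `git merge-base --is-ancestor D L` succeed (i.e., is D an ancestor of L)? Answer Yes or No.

No

Ancestors of L: {C, E, I, J, L}.
D is not in that set, so it is not an ancestor of L.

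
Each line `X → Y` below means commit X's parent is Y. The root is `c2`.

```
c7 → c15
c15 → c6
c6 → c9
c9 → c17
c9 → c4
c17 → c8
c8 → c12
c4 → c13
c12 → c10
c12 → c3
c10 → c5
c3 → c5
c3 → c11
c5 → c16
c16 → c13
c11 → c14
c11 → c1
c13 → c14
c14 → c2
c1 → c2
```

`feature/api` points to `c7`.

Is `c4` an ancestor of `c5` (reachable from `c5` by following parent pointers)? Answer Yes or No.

No

Ancestors of c5: {c13, c14, c16, c2, c5}.
c4 is not in that set, so it is not an ancestor of c5.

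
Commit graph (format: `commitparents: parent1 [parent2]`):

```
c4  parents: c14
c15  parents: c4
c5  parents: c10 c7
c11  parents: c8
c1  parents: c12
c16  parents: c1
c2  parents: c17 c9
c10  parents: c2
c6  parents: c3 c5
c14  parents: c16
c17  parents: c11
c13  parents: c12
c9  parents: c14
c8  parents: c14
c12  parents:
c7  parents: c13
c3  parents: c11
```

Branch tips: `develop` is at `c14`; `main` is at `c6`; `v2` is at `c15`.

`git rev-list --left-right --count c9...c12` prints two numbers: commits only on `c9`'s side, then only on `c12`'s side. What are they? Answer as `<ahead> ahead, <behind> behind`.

4 ahead, 0 behind

Reachable from c9: {c1, c12, c14, c16, c9}.
Reachable from c12: {c12}.
Only in c9's history (ahead): {c1, c14, c16, c9} — 4.
Only in c12's history (behind): {} — 0.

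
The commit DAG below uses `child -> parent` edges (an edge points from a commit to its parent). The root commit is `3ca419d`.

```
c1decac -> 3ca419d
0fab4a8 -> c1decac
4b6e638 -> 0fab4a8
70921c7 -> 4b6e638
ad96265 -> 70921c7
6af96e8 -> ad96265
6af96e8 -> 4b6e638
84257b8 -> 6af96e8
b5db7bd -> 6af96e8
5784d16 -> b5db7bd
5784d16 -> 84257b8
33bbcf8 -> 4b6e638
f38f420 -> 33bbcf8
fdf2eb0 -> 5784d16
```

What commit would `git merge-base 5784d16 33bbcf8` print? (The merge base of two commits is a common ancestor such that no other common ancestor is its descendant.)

Ancestors of 5784d16: {0fab4a8, 3ca419d, 4b6e638, 5784d16, 6af96e8, 70921c7, 84257b8, ad96265, b5db7bd, c1decac}.
Ancestors of 33bbcf8: {0fab4a8, 33bbcf8, 3ca419d, 4b6e638, c1decac}.
Common ancestors: {0fab4a8, 3ca419d, 4b6e638, c1decac}.
Among these, 4b6e638 is not an ancestor of any other common ancestor — it is the merge base.

4b6e638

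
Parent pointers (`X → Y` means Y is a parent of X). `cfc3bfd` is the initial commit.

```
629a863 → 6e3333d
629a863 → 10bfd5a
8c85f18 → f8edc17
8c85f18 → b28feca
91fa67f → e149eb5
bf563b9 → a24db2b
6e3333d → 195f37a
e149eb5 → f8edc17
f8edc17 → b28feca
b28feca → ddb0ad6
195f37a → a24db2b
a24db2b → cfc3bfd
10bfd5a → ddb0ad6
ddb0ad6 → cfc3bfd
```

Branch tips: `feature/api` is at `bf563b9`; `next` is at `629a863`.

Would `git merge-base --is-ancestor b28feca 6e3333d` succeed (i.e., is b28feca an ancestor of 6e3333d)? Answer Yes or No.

Ancestors of 6e3333d: {195f37a, 6e3333d, a24db2b, cfc3bfd}.
b28feca is not in that set, so it is not an ancestor of 6e3333d.

No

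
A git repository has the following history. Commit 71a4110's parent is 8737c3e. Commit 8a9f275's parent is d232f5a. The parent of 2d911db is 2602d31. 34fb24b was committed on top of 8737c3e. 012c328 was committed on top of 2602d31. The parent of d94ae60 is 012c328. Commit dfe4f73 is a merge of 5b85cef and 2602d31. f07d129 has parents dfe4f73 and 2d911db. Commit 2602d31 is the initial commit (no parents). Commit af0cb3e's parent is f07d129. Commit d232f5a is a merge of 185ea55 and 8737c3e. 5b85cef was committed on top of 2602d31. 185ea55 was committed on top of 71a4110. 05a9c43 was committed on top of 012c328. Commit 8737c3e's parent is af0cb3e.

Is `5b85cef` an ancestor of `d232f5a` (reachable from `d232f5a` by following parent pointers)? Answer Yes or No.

Ancestors of d232f5a (commits reachable by following parents): {185ea55, 2602d31, 2d911db, 5b85cef, 71a4110, 8737c3e, af0cb3e, d232f5a, dfe4f73, f07d129}.
5b85cef is in that set, so it is an ancestor of d232f5a.

Yes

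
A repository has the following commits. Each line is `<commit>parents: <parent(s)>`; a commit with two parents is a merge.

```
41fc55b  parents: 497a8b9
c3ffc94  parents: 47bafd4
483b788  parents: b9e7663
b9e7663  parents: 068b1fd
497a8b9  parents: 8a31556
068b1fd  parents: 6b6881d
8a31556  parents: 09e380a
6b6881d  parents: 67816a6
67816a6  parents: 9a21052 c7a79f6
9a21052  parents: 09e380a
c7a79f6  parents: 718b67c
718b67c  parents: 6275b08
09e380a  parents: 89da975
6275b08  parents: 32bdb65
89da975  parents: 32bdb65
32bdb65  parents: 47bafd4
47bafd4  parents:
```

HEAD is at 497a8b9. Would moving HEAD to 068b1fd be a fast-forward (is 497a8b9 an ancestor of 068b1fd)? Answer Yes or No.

No

A fast-forward from 497a8b9 to 068b1fd is possible iff 497a8b9 is an ancestor of 068b1fd.
Ancestors of 068b1fd: {068b1fd, 09e380a, 32bdb65, 47bafd4, 6275b08, 67816a6, 6b6881d, 718b67c, 89da975, 9a21052, c7a79f6}.
497a8b9 is not among them, so fast-forward is not possible.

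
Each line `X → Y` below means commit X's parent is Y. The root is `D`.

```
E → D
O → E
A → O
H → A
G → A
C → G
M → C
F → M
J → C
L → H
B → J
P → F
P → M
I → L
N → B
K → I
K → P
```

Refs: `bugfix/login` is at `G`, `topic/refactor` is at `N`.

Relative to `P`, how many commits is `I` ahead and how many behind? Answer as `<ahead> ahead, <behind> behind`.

3 ahead, 5 behind

Reachable from I: {A, D, E, H, I, L, O}.
Reachable from P: {A, C, D, E, F, G, M, O, P}.
Only in I's history (ahead): {H, I, L} — 3.
Only in P's history (behind): {C, F, G, M, P} — 5.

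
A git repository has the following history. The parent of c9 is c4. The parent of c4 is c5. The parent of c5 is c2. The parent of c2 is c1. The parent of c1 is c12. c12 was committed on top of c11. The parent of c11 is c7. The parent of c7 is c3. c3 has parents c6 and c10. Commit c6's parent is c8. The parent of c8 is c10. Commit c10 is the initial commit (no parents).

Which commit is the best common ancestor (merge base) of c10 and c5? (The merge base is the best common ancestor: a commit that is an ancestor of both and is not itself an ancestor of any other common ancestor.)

Ancestors of c10: {c10}.
Ancestors of c5: {c1, c10, c11, c12, c2, c3, c5, c6, c7, c8}.
Common ancestors: {c10}.
The only common ancestor is c10, so it is the merge base.

c10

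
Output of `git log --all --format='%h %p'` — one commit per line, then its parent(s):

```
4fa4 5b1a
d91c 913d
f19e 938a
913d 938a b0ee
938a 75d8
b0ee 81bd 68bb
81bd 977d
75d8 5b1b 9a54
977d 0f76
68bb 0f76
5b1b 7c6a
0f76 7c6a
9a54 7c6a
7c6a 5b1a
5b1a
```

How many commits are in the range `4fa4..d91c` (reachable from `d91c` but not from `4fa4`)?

12

Reachable from d91c: {0f76, 5b1a, 5b1b, 68bb, 75d8, 7c6a, 81bd, 913d, 938a, 977d, 9a54, b0ee, d91c}.
Reachable from 4fa4: {4fa4, 5b1a}.
In d91c's history but not 4fa4's: {0f76, 5b1b, 68bb, 75d8, 7c6a, 81bd, 913d, 938a, 977d, 9a54, b0ee, d91c} — 12 commits.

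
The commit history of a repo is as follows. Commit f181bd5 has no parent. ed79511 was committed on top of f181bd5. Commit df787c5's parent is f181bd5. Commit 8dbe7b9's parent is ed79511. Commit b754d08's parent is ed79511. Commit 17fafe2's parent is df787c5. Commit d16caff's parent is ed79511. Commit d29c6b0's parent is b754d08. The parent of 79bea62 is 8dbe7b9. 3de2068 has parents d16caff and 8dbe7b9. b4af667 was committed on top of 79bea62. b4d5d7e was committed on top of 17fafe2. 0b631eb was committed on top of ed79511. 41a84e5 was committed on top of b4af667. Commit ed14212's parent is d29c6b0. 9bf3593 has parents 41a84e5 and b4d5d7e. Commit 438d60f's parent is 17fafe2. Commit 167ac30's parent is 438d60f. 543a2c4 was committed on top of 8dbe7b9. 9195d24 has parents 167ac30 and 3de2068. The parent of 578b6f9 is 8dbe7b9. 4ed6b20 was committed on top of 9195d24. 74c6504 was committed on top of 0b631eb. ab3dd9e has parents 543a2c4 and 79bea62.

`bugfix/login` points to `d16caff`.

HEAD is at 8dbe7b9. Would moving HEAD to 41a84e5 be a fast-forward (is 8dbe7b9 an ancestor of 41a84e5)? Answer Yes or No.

Yes

A fast-forward from 8dbe7b9 to 41a84e5 is possible iff 8dbe7b9 is an ancestor of 41a84e5.
Ancestors of 41a84e5: {41a84e5, 79bea62, 8dbe7b9, b4af667, ed79511, f181bd5}.
8dbe7b9 is among them, so fast-forward is possible.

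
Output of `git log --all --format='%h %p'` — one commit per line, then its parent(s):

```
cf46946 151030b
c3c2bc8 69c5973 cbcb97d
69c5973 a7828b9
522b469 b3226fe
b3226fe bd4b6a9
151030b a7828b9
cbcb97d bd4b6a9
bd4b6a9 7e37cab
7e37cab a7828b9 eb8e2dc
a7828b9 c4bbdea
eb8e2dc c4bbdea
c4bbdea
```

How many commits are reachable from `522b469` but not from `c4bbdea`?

Reachable from 522b469: {522b469, 7e37cab, a7828b9, b3226fe, bd4b6a9, c4bbdea, eb8e2dc}.
Reachable from c4bbdea: {c4bbdea}.
In 522b469's history but not c4bbdea's: {522b469, 7e37cab, a7828b9, b3226fe, bd4b6a9, eb8e2dc} — 6 commits.

6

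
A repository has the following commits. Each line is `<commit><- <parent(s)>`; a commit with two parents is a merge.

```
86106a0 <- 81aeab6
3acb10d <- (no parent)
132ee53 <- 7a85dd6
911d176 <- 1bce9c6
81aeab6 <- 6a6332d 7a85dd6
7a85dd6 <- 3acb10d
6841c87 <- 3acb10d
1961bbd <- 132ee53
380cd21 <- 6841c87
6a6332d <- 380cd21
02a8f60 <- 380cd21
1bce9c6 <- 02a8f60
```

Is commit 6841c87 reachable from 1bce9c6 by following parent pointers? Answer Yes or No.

Ancestors of 1bce9c6 (commits reachable by following parents): {02a8f60, 1bce9c6, 380cd21, 3acb10d, 6841c87}.
6841c87 is in that set, so it is an ancestor of 1bce9c6.

Yes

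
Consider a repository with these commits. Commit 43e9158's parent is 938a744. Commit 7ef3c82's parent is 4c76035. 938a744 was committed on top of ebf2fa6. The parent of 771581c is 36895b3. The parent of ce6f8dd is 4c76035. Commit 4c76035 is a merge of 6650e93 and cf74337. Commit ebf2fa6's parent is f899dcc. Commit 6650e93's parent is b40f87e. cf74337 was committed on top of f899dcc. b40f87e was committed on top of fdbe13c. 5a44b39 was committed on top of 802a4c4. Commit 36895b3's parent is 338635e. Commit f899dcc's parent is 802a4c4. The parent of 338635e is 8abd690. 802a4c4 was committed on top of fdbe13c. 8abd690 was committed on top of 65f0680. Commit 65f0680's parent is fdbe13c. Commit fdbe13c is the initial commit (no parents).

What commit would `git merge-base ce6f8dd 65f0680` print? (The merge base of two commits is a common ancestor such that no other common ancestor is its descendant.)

Ancestors of ce6f8dd: {4c76035, 6650e93, 802a4c4, b40f87e, ce6f8dd, cf74337, f899dcc, fdbe13c}.
Ancestors of 65f0680: {65f0680, fdbe13c}.
Common ancestors: {fdbe13c}.
The only common ancestor is fdbe13c, so it is the merge base.

fdbe13c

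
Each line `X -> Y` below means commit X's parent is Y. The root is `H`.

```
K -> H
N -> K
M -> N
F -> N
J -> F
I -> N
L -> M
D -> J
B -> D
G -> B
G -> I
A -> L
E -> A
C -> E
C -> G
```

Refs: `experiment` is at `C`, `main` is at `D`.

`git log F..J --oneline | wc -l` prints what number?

1

Reachable from J: {F, H, J, K, N}.
Reachable from F: {F, H, K, N}.
In J's history but not F's: {J} — 1 commit.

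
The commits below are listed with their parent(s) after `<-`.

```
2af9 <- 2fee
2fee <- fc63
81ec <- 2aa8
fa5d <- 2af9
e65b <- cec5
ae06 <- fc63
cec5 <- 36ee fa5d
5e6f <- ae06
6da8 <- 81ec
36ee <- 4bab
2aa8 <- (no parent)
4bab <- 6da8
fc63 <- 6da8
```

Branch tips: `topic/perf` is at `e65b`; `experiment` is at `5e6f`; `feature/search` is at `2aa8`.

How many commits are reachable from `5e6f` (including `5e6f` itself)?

Walking parent pointers from 5e6f: reachable set = {2aa8, 5e6f, 6da8, 81ec, ae06, fc63}.
That is 6 commits.

6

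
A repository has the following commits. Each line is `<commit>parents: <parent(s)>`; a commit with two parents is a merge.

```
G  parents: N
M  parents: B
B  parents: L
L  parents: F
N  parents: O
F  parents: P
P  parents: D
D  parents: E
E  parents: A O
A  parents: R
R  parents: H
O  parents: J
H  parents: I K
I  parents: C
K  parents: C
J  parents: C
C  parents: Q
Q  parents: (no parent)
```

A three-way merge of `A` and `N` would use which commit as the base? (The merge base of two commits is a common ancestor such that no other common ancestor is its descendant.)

Ancestors of A: {A, C, H, I, K, Q, R}.
Ancestors of N: {C, J, N, O, Q}.
Common ancestors: {C, Q}.
Among these, C is not an ancestor of any other common ancestor — it is the merge base.

C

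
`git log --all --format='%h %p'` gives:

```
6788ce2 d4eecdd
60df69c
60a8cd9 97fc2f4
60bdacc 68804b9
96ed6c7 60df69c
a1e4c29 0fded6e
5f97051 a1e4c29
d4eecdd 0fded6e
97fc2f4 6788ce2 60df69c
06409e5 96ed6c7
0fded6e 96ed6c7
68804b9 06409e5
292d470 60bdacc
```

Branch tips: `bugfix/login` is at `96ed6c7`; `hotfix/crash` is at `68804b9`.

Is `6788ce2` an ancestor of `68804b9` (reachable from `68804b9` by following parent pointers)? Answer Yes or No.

Ancestors of 68804b9: {06409e5, 60df69c, 68804b9, 96ed6c7}.
6788ce2 is not in that set, so it is not an ancestor of 68804b9.

No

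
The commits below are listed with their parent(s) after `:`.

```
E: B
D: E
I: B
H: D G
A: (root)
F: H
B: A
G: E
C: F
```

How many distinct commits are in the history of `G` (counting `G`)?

Walking parent pointers from G: reachable set = {A, B, E, G}.
That is 4 commits.

4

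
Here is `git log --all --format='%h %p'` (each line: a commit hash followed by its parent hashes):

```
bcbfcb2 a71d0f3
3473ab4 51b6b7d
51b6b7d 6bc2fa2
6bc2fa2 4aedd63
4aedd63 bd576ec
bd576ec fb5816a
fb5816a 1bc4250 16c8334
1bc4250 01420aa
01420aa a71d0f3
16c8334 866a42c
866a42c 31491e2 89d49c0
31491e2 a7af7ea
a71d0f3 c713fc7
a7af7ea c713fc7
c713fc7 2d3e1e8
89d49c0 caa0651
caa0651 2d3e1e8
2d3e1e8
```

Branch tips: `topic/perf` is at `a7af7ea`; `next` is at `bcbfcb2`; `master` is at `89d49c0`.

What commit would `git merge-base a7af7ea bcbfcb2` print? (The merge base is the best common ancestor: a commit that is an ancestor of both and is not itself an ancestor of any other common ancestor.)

c713fc7

Ancestors of a7af7ea: {2d3e1e8, a7af7ea, c713fc7}.
Ancestors of bcbfcb2: {2d3e1e8, a71d0f3, bcbfcb2, c713fc7}.
Common ancestors: {2d3e1e8, c713fc7}.
Among these, c713fc7 is not an ancestor of any other common ancestor — it is the merge base.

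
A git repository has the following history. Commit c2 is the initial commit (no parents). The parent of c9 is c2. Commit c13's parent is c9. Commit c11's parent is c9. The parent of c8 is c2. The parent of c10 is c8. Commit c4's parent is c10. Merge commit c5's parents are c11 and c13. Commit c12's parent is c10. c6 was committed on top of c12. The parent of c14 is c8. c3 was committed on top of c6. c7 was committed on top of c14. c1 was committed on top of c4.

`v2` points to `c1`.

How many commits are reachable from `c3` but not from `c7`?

Reachable from c3: {c10, c12, c2, c3, c6, c8}.
Reachable from c7: {c14, c2, c7, c8}.
In c3's history but not c7's: {c10, c12, c3, c6} — 4 commits.

4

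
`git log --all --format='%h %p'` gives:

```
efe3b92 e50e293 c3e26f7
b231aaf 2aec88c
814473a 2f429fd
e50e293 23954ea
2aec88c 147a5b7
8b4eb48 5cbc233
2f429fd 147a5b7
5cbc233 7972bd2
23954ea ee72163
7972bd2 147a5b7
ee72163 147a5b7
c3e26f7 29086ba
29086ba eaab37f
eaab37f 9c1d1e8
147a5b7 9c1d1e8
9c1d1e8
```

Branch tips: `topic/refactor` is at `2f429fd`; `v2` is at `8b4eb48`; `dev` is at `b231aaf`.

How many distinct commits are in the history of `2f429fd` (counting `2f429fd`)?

3

Walking parent pointers from 2f429fd: reachable set = {147a5b7, 2f429fd, 9c1d1e8}.
That is 3 commits.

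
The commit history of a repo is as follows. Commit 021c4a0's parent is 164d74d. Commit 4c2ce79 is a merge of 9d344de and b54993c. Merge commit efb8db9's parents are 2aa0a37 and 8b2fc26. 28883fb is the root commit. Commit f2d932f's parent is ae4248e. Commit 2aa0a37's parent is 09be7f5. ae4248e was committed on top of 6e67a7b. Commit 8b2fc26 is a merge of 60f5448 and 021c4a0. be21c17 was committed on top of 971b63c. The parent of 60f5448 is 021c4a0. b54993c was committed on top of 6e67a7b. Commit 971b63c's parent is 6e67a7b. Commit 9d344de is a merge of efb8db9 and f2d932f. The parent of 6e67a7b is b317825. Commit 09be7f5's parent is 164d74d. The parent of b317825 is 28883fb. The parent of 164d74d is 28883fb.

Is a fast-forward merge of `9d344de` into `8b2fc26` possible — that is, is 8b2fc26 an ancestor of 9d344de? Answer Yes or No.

Yes

A fast-forward from 8b2fc26 to 9d344de is possible iff 8b2fc26 is an ancestor of 9d344de.
Ancestors of 9d344de: {021c4a0, 09be7f5, 164d74d, 28883fb, 2aa0a37, 60f5448, 6e67a7b, 8b2fc26, 9d344de, ae4248e, b317825, efb8db9, f2d932f}.
8b2fc26 is among them, so fast-forward is possible.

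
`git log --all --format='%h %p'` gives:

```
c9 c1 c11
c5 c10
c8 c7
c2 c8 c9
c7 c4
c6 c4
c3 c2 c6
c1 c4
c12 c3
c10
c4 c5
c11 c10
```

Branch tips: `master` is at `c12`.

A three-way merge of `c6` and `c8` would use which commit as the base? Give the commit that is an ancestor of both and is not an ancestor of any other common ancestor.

c4

Ancestors of c6: {c10, c4, c5, c6}.
Ancestors of c8: {c10, c4, c5, c7, c8}.
Common ancestors: {c10, c4, c5}.
Among these, c4 is not an ancestor of any other common ancestor — it is the merge base.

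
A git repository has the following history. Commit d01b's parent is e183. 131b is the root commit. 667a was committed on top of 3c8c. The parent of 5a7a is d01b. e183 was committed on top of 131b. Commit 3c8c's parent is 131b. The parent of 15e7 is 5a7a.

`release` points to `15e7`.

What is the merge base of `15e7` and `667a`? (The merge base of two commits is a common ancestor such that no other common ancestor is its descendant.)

131b

Ancestors of 15e7: {131b, 15e7, 5a7a, d01b, e183}.
Ancestors of 667a: {131b, 3c8c, 667a}.
Common ancestors: {131b}.
The only common ancestor is 131b, so it is the merge base.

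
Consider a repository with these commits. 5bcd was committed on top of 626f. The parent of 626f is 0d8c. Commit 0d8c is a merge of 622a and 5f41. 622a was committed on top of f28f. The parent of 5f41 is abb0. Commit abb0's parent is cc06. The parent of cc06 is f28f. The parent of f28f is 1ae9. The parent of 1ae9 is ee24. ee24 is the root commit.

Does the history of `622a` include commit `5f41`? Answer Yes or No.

No

Ancestors of 622a: {1ae9, 622a, ee24, f28f}.
5f41 is not in that set, so it is not an ancestor of 622a.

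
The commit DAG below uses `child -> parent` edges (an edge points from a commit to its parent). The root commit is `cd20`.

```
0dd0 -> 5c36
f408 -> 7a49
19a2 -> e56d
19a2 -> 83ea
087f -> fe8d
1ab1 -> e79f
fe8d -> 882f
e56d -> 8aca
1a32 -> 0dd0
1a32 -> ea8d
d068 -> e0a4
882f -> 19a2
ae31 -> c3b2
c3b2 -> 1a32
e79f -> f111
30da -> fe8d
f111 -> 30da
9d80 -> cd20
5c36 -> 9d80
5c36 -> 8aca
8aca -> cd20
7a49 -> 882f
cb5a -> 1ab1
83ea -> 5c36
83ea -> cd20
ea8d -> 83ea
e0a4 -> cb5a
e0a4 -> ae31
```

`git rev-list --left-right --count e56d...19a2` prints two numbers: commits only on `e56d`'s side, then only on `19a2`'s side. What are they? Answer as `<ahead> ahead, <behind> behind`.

0 ahead, 4 behind

Reachable from e56d: {8aca, cd20, e56d}.
Reachable from 19a2: {19a2, 5c36, 83ea, 8aca, 9d80, cd20, e56d}.
Only in e56d's history (ahead): {} — 0.
Only in 19a2's history (behind): {19a2, 5c36, 83ea, 9d80} — 4.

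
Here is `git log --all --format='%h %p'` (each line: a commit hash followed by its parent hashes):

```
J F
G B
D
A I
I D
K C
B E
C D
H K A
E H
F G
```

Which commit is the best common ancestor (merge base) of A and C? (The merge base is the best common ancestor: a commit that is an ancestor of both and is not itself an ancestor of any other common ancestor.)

D

Ancestors of A: {A, D, I}.
Ancestors of C: {C, D}.
Common ancestors: {D}.
The only common ancestor is D, so it is the merge base.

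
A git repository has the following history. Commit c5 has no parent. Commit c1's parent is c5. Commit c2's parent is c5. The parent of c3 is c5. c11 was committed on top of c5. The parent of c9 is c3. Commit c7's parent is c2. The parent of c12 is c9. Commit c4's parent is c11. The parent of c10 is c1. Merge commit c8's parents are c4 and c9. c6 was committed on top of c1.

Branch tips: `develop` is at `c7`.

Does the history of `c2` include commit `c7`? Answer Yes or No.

No

Ancestors of c2: {c2, c5}.
c7 is not in that set, so it is not an ancestor of c2.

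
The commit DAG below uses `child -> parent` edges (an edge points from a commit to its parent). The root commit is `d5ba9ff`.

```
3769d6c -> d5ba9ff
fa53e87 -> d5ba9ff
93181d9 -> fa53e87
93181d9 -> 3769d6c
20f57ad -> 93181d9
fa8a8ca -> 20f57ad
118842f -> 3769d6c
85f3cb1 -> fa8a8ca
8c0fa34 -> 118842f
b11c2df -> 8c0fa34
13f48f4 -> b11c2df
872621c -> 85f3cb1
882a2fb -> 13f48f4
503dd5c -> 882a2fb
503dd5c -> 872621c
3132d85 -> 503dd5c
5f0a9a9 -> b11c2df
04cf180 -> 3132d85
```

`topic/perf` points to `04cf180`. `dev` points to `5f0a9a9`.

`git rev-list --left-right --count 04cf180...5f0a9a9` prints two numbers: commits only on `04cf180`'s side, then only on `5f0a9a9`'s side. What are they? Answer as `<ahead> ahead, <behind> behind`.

11 ahead, 1 behind

Reachable from 04cf180: {04cf180, 118842f, 13f48f4, 20f57ad, 3132d85, 3769d6c, 503dd5c, 85f3cb1, 872621c, 882a2fb, 8c0fa34, 93181d9, b11c2df, d5ba9ff, fa53e87, fa8a8ca}.
Reachable from 5f0a9a9: {118842f, 3769d6c, 5f0a9a9, 8c0fa34, b11c2df, d5ba9ff}.
Only in 04cf180's history (ahead): {04cf180, 13f48f4, 20f57ad, 3132d85, 503dd5c, 85f3cb1, 872621c, 882a2fb, 93181d9, fa53e87, fa8a8ca} — 11.
Only in 5f0a9a9's history (behind): {5f0a9a9} — 1.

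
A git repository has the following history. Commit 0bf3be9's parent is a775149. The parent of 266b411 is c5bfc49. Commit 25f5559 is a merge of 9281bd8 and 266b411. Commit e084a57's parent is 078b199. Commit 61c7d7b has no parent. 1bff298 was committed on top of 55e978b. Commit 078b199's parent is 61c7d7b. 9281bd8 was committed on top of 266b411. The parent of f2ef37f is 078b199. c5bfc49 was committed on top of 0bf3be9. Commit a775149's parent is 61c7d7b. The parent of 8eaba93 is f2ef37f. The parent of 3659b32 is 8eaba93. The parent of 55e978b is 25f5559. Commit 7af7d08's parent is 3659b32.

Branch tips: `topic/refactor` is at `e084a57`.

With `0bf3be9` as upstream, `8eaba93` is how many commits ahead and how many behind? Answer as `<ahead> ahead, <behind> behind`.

Reachable from 8eaba93: {078b199, 61c7d7b, 8eaba93, f2ef37f}.
Reachable from 0bf3be9: {0bf3be9, 61c7d7b, a775149}.
Only in 8eaba93's history (ahead): {078b199, 8eaba93, f2ef37f} — 3.
Only in 0bf3be9's history (behind): {0bf3be9, a775149} — 2.

3 ahead, 2 behind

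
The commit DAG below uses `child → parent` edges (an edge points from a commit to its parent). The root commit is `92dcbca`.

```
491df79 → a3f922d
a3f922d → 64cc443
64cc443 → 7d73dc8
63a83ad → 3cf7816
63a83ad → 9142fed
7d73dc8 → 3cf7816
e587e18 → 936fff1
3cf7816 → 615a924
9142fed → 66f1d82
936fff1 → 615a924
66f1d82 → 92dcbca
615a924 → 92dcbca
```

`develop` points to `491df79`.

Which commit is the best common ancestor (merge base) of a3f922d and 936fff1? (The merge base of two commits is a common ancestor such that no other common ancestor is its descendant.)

615a924

Ancestors of a3f922d: {3cf7816, 615a924, 64cc443, 7d73dc8, 92dcbca, a3f922d}.
Ancestors of 936fff1: {615a924, 92dcbca, 936fff1}.
Common ancestors: {615a924, 92dcbca}.
Among these, 615a924 is not an ancestor of any other common ancestor — it is the merge base.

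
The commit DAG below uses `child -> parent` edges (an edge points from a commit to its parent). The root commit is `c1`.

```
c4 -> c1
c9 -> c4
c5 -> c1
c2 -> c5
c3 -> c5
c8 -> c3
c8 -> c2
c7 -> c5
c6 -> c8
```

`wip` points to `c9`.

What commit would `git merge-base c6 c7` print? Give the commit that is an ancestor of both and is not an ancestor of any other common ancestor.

c5

Ancestors of c6: {c1, c2, c3, c5, c6, c8}.
Ancestors of c7: {c1, c5, c7}.
Common ancestors: {c1, c5}.
Among these, c5 is not an ancestor of any other common ancestor — it is the merge base.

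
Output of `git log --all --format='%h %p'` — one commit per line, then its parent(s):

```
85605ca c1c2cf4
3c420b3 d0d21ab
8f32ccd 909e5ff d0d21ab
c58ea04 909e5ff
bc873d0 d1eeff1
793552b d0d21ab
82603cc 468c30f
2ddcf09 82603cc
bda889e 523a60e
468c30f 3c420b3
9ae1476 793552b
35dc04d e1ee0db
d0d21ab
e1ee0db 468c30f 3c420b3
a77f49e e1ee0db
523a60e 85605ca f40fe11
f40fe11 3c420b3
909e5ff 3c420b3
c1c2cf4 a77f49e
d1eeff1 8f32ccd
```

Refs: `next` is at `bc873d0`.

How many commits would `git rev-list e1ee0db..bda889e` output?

Reachable from bda889e: {3c420b3, 468c30f, 523a60e, 85605ca, a77f49e, bda889e, c1c2cf4, d0d21ab, e1ee0db, f40fe11}.
Reachable from e1ee0db: {3c420b3, 468c30f, d0d21ab, e1ee0db}.
In bda889e's history but not e1ee0db's: {523a60e, 85605ca, a77f49e, bda889e, c1c2cf4, f40fe11} — 6 commits.

6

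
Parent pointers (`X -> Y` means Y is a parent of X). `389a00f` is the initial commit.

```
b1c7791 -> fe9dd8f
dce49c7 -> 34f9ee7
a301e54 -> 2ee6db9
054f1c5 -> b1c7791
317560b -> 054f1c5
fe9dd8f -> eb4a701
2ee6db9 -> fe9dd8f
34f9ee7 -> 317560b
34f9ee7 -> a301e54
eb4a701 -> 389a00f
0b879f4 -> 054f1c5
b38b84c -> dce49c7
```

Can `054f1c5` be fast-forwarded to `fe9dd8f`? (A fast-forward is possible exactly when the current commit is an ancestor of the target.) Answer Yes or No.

No

A fast-forward from 054f1c5 to fe9dd8f is possible iff 054f1c5 is an ancestor of fe9dd8f.
Ancestors of fe9dd8f: {389a00f, eb4a701, fe9dd8f}.
054f1c5 is not among them, so fast-forward is not possible.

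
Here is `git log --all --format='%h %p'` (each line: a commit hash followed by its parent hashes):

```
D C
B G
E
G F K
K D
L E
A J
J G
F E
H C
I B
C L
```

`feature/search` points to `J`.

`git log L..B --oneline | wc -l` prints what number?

6

Reachable from B: {B, C, D, E, F, G, K, L}.
Reachable from L: {E, L}.
In B's history but not L's: {B, C, D, F, G, K} — 6 commits.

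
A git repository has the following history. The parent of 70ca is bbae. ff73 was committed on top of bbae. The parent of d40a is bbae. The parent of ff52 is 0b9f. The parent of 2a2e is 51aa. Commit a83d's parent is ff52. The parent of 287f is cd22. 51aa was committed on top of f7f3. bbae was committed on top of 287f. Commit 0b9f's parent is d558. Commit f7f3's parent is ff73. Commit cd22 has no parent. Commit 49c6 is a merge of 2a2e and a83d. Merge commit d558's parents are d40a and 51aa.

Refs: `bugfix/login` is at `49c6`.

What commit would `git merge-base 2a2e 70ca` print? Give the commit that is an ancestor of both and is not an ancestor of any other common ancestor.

bbae

Ancestors of 2a2e: {287f, 2a2e, 51aa, bbae, cd22, f7f3, ff73}.
Ancestors of 70ca: {287f, 70ca, bbae, cd22}.
Common ancestors: {287f, bbae, cd22}.
Among these, bbae is not an ancestor of any other common ancestor — it is the merge base.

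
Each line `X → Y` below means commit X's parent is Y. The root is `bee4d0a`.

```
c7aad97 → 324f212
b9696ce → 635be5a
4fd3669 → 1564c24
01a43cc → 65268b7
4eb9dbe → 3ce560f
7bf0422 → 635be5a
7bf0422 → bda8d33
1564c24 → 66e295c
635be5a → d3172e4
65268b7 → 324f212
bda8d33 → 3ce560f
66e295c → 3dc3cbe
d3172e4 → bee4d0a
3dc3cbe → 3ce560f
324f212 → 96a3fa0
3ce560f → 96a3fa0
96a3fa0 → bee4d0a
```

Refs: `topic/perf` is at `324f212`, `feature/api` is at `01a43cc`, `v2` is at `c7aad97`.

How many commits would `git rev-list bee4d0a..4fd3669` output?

Reachable from 4fd3669: {1564c24, 3ce560f, 3dc3cbe, 4fd3669, 66e295c, 96a3fa0, bee4d0a}.
Reachable from bee4d0a: {bee4d0a}.
In 4fd3669's history but not bee4d0a's: {1564c24, 3ce560f, 3dc3cbe, 4fd3669, 66e295c, 96a3fa0} — 6 commits.

6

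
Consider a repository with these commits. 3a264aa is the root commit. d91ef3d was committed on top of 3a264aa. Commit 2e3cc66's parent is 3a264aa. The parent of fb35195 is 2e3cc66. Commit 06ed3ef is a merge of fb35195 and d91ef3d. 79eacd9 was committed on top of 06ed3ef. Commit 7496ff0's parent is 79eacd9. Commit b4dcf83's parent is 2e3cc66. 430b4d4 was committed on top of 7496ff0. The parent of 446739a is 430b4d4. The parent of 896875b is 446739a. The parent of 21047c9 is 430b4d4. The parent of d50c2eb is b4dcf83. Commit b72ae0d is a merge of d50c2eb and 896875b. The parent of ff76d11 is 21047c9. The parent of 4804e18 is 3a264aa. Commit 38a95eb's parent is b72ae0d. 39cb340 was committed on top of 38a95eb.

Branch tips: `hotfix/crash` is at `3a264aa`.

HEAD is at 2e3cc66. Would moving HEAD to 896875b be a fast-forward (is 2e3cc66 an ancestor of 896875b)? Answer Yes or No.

A fast-forward from 2e3cc66 to 896875b is possible iff 2e3cc66 is an ancestor of 896875b.
Ancestors of 896875b: {06ed3ef, 2e3cc66, 3a264aa, 430b4d4, 446739a, 7496ff0, 79eacd9, 896875b, d91ef3d, fb35195}.
2e3cc66 is among them, so fast-forward is possible.

Yes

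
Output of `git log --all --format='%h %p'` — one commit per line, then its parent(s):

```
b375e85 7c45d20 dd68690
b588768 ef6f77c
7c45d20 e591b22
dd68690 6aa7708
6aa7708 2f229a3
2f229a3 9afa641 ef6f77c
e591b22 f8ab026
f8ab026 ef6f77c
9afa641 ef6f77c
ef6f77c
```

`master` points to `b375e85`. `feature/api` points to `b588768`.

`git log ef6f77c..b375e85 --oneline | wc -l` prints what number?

Reachable from b375e85: {2f229a3, 6aa7708, 7c45d20, 9afa641, b375e85, dd68690, e591b22, ef6f77c, f8ab026}.
Reachable from ef6f77c: {ef6f77c}.
In b375e85's history but not ef6f77c's: {2f229a3, 6aa7708, 7c45d20, 9afa641, b375e85, dd68690, e591b22, f8ab026} — 8 commits.

8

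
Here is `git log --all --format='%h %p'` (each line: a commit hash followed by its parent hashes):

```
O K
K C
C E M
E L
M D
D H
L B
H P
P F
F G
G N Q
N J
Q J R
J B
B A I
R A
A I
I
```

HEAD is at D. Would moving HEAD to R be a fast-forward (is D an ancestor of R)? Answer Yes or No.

A fast-forward from D to R is possible iff D is an ancestor of R.
Ancestors of R: {A, I, R}.
D is not among them, so fast-forward is not possible.

No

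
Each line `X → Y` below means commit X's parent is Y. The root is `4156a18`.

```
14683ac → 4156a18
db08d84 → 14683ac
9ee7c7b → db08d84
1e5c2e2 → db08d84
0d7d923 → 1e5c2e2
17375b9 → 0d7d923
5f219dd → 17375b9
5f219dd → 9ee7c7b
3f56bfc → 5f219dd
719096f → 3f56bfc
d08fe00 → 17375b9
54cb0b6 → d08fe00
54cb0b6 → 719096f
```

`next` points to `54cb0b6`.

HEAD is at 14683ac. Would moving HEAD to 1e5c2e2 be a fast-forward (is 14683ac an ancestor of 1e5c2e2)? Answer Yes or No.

Yes

A fast-forward from 14683ac to 1e5c2e2 is possible iff 14683ac is an ancestor of 1e5c2e2.
Ancestors of 1e5c2e2: {14683ac, 1e5c2e2, 4156a18, db08d84}.
14683ac is among them, so fast-forward is possible.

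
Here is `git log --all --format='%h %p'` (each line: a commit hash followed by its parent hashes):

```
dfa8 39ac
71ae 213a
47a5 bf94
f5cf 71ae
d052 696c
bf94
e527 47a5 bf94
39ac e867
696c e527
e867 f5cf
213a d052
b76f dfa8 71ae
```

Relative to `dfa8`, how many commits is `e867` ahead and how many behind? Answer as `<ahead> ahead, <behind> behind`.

Reachable from e867: {213a, 47a5, 696c, 71ae, bf94, d052, e527, e867, f5cf}.
Reachable from dfa8: {213a, 39ac, 47a5, 696c, 71ae, bf94, d052, dfa8, e527, e867, f5cf}.
Only in e867's history (ahead): {} — 0.
Only in dfa8's history (behind): {39ac, dfa8} — 2.

0 ahead, 2 behind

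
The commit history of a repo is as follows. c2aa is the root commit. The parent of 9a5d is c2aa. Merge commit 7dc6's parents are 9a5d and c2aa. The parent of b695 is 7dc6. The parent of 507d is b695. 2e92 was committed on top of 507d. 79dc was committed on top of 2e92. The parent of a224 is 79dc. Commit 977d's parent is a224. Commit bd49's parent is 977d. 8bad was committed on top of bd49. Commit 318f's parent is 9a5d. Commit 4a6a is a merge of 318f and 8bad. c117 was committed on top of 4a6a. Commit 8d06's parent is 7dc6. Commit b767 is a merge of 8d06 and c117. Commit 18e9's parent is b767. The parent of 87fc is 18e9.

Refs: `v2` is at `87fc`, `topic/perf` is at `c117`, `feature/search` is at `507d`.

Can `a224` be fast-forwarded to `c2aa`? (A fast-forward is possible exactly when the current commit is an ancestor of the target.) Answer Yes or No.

No

A fast-forward from a224 to c2aa is possible iff a224 is an ancestor of c2aa.
Ancestors of c2aa: {c2aa}.
a224 is not among them, so fast-forward is not possible.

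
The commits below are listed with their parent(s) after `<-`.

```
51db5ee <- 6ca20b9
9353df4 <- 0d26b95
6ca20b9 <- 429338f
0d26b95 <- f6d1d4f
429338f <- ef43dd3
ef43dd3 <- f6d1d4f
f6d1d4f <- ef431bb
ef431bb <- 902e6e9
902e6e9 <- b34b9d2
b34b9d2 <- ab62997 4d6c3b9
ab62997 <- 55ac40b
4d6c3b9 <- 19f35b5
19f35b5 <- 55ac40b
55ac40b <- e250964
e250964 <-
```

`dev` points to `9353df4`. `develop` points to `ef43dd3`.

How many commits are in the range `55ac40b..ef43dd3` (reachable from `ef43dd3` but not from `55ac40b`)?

Reachable from ef43dd3: {19f35b5, 4d6c3b9, 55ac40b, 902e6e9, ab62997, b34b9d2, e250964, ef431bb, ef43dd3, f6d1d4f}.
Reachable from 55ac40b: {55ac40b, e250964}.
In ef43dd3's history but not 55ac40b's: {19f35b5, 4d6c3b9, 902e6e9, ab62997, b34b9d2, ef431bb, ef43dd3, f6d1d4f} — 8 commits.

8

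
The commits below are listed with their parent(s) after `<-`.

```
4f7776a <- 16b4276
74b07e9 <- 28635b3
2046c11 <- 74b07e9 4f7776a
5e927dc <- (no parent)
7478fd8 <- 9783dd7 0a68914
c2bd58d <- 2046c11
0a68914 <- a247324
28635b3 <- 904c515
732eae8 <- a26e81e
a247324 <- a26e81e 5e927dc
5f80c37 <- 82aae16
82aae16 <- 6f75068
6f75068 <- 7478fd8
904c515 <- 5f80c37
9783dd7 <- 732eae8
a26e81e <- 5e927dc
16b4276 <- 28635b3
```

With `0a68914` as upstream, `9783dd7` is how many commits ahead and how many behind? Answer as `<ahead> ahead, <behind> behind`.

Reachable from 9783dd7: {5e927dc, 732eae8, 9783dd7, a26e81e}.
Reachable from 0a68914: {0a68914, 5e927dc, a247324, a26e81e}.
Only in 9783dd7's history (ahead): {732eae8, 9783dd7} — 2.
Only in 0a68914's history (behind): {0a68914, a247324} — 2.

2 ahead, 2 behind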